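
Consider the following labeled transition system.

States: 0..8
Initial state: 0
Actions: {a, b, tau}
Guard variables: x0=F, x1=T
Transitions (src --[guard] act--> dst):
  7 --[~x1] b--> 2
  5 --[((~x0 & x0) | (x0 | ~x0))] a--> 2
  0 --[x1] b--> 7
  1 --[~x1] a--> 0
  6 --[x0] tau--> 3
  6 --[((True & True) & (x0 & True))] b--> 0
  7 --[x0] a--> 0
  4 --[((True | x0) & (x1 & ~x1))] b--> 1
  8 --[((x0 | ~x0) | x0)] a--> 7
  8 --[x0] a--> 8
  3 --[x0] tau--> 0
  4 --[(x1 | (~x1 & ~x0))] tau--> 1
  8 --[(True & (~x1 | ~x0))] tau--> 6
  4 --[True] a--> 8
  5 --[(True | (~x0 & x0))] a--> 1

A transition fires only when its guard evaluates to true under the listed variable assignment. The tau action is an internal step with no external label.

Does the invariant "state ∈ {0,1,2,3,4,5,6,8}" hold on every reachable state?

Answer: INVARIANT VIOLATED at state 7

Working:
Allowed set {0,1,2,3,4,5,6,8}
Reachable = {0,7}
  0: safe
  7: VIOLATES
reach 7 via b — violates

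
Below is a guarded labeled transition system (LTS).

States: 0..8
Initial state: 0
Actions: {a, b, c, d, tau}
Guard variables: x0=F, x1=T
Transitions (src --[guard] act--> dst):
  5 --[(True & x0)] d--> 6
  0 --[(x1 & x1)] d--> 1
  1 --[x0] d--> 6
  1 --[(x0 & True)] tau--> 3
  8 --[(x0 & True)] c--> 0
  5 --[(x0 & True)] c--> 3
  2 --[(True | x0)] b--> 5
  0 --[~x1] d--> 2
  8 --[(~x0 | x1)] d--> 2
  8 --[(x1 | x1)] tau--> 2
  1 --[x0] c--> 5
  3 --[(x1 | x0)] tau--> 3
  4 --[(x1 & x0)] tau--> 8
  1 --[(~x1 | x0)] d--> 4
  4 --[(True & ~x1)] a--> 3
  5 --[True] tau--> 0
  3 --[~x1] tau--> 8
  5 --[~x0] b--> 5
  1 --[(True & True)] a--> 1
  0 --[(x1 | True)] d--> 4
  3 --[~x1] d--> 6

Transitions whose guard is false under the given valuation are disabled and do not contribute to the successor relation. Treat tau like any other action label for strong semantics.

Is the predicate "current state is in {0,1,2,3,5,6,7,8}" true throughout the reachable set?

Answer: INVARIANT VIOLATED at state 4

Working:
Allowed set {0,1,2,3,5,6,7,8}
R = {0,1,4}
  0: safe
  1: safe
  4: outside
counterexample path to 4: d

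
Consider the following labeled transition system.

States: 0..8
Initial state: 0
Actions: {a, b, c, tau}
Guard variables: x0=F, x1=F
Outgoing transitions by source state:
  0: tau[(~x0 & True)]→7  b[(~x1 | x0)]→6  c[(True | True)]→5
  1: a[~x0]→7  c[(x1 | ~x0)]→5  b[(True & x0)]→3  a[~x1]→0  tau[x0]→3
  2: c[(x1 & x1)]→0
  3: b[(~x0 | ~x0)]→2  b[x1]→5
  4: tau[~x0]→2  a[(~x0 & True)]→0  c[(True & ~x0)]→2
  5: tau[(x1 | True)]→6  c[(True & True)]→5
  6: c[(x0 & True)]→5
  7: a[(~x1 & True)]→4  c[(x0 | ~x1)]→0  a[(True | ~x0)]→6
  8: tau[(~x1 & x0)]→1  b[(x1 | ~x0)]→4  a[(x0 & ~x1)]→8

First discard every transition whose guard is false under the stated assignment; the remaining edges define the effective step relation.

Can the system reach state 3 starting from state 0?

Guard filter leaves 16 enabled edge(s).
L0 = {0}
L1 = {5,6,7}  now seen {0,5,6,7}
L2 = {4}  now seen {0,4,5,6,7}
L3 = {2}  now seen {0,2,4,5,6,7}
Reachable = {0,2,4,5,6,7}

Answer: UNREACHABLE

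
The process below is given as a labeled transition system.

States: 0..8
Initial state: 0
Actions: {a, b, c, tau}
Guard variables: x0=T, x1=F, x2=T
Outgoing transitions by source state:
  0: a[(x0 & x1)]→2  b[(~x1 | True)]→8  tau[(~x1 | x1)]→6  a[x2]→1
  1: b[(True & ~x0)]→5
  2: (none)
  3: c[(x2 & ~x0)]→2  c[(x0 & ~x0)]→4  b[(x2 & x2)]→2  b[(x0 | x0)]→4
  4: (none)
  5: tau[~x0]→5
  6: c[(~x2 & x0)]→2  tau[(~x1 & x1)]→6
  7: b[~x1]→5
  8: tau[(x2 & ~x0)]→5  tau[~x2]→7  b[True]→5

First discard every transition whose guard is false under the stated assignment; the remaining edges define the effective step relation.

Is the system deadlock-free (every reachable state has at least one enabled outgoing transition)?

Answer: DEADLOCK at state 1

Analysis:
R = {0,1,5,6,8}
  0: a→1  b→8  tau→6  [3 out]
  1: ∅  [no exit]
  5: ∅  [no exit]
  6: ∅  [no exit]
  8: b→5  [1 out]
witness 1: a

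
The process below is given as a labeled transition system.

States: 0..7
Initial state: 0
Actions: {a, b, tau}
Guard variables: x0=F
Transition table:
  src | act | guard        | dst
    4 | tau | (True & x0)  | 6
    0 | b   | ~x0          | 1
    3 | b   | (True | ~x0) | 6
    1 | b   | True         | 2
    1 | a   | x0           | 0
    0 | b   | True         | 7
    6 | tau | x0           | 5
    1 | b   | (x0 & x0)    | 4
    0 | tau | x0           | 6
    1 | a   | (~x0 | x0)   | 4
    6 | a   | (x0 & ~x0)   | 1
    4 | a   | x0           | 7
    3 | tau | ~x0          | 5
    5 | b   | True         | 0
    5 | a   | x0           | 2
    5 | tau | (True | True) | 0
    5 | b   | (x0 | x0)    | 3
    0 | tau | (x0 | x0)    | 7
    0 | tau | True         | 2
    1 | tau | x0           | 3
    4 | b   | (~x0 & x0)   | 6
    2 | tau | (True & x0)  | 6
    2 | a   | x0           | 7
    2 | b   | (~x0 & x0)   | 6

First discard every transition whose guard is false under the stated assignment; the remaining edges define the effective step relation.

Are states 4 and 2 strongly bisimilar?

Answer: BISIMILAR

Analysis:
Bisimulation quotient by refinement:
  π0 = {{0,1,2,3,4,5,6,7}}
  π1 = {{0,3,5},{1},{2,4,6,7}}
  π2 = {{0},{1},{2,4,6,7},{3},{5}}
5 equivalence class(es) (converged in 3)
4∈{2,4,6,7}, 2∈{2,4,6,7}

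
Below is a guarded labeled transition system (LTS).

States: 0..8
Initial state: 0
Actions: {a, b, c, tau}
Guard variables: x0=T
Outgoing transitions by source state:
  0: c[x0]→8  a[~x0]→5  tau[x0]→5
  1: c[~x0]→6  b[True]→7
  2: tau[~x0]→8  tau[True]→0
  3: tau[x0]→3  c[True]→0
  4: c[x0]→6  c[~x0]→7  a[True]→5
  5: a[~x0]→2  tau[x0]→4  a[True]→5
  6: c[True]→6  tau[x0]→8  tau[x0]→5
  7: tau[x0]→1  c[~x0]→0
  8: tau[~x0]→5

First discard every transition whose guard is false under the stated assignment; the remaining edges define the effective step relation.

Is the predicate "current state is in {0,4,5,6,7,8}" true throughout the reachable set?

Safe = {0,4,5,6,7,8}
Reach set: {0,4,5,6,8}
  0: safe
  4: safe
  5: safe
  6: safe
  8: safe

Answer: INVARIANT HOLDS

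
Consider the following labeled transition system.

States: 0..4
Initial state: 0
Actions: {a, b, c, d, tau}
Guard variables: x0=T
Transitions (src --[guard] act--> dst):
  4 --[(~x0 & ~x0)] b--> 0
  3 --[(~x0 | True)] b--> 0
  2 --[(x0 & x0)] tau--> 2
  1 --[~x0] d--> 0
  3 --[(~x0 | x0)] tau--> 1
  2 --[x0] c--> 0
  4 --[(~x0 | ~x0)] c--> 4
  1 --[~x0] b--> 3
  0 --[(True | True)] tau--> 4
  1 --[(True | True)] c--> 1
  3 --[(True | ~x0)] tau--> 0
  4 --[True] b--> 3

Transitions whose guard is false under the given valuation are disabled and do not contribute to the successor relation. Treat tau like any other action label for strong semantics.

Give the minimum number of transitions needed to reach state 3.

Answer: 2

Trace:
Layered search for 3:
  Layer 0: {0}
  Layer 1: {4}
  Layer 2: {3}
first hit 3 at d=2 via tau·b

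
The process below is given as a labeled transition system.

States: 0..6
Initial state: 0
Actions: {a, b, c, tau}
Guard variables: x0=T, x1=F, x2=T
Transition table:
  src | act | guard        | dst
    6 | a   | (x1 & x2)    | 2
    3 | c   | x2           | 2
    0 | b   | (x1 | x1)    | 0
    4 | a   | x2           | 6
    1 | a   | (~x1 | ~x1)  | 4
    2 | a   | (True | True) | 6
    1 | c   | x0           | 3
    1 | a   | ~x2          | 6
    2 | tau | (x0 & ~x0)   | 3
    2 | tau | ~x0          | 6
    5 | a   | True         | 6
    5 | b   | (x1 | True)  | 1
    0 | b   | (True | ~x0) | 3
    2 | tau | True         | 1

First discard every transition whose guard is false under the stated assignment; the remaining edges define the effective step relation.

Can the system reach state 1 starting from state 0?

Answer: REACHABLE

Analysis:
Guard filter leaves 9 enabled edge(s).
Layer 0: {0}
Layer 1: {3}  now seen {0,3}
Layer 2: {2}  now seen {0,2,3}
Layer 3: {1,6}  now seen {0,1,2,3,6}
Layer 4: {4}  now seen {0,1,2,3,4,6}
Reach set: {0,1,2,3,4,6}
witness 1: b·c·tau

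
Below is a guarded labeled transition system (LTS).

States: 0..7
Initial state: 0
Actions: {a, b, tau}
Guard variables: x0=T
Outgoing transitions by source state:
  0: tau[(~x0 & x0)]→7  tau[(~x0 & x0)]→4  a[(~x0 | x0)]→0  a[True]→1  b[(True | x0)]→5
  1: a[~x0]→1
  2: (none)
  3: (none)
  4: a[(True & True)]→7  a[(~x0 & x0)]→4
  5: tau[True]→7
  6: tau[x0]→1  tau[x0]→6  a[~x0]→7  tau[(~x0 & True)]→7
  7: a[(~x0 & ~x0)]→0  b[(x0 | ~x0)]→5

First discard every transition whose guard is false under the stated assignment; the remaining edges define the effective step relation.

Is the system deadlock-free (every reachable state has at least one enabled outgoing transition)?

Answer: DEADLOCK at state 1

Working:
Reachable = {0,1,5,7}
  0: a→0  a→1  b→5  [3 out]
  1: ∅  [STUCK]
  5: tau→7  [1 out]
  7: b→5  [1 out]
trace reaching 1: a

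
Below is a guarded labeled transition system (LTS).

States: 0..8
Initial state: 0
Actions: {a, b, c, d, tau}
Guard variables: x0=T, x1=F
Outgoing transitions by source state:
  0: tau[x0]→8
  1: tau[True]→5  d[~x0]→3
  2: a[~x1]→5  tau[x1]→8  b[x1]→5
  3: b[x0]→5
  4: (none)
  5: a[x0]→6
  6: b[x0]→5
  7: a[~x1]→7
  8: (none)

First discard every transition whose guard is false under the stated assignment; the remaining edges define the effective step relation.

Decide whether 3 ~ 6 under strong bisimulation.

Answer: BISIMILAR

Working:
Refine partition for ~:
  π0 = {{0,1,2,3,4,5,6,7,8}}
  π1 = {{0,1},{2,5,7},{3,6},{4,8}}
  π2 = {{0},{1},{2,7},{3,6},{4,8},{5}}
  π3 = {{0},{1},{2},{3,6},{4,8},{5},{7}}
stable after 4 split(s): 7 block(s)
class of 3: {3,6}; class of 6: {3,6}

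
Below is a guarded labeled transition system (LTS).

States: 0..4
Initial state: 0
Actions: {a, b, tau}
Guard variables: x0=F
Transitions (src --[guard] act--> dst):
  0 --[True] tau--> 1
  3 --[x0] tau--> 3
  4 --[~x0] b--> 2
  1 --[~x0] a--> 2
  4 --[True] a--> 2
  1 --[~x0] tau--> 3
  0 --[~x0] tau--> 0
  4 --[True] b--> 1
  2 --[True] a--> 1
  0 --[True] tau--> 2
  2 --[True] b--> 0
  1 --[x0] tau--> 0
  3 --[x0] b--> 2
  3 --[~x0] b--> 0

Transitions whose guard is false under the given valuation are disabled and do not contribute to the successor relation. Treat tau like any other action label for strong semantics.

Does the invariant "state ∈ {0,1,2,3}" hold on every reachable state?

Answer: INVARIANT HOLDS

Analysis:
Inv-set: {0,1,2,3}
Reach set: {0,1,2,3}
  0: ok
  1: ok
  2: ok
  3: ok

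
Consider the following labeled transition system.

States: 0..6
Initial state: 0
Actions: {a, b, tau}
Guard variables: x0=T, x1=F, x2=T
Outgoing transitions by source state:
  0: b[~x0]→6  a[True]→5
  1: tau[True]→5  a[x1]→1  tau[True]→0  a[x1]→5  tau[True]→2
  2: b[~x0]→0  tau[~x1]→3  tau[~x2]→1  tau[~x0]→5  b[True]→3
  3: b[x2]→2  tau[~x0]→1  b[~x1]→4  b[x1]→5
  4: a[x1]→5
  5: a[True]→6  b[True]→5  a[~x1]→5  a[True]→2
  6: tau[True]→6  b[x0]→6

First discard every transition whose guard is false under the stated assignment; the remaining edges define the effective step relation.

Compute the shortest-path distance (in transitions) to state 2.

Answer: 2

Trace:
Layered search for 2:
  Layer 0: {0}
  Layer 1: {5}
  Layer 2: {2,6}
first hit 2 at d=2 via a·a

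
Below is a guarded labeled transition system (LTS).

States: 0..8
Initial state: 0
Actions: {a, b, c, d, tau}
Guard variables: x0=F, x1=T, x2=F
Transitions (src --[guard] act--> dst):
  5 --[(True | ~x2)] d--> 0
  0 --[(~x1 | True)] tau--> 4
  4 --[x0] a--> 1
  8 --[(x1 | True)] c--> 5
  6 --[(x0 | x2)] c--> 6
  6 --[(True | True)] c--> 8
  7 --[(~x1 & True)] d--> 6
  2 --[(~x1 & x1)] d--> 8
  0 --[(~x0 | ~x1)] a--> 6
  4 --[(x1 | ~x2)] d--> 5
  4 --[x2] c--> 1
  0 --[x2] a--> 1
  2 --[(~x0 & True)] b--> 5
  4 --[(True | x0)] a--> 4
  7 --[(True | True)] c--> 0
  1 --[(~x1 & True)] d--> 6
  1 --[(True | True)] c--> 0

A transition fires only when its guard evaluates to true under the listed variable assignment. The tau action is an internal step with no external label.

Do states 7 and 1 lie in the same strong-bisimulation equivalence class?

Answer: BISIMILAR

Analysis:
Refine partition for ~:
  π0 = {{0,1,2,3,4,5,6,7,8}}
  π1 = {{0},{1,6,7,8},{2},{3},{4},{5}}
  π2 = {{0},{1,7},{2},{3},{4},{5},{6},{8}}
8 equivalence class(es) (converged in 3)
class of 7: {1,7}; class of 1: {1,7}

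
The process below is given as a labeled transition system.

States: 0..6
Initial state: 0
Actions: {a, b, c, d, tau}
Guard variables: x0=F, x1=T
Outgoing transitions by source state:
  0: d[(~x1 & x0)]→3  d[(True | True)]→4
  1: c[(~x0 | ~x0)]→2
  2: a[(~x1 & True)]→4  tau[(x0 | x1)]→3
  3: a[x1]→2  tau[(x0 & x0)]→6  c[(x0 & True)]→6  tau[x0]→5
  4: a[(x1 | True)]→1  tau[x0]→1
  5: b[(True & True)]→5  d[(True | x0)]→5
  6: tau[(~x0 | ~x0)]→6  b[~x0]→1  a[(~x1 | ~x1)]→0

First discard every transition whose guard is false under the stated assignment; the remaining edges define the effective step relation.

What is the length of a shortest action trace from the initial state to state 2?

Answer: 3

Analysis:
BFS to 2:
  depth 0: {0}
  depth 1: {4}
  depth 2: {1}
  depth 3: {2}
depth(2)=3, e.g. d·a·c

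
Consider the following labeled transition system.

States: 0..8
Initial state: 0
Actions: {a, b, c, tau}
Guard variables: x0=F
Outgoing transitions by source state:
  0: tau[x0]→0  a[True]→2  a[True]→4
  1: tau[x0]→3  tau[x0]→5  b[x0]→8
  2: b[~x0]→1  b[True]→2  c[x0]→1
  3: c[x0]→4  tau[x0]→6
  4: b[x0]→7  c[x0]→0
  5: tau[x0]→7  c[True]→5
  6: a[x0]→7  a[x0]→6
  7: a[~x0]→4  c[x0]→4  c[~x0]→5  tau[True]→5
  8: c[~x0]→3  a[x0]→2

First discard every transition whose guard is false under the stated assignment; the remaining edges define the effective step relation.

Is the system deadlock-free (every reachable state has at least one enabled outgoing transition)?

Answer: DEADLOCK at state 1

Analysis:
Reachable = {0,1,2,4}
  0: a→2  a→4  [2 out]
  1: ∅  [no exit]
  2: b→1  b→2  [2 out]
  4: ∅  [no exit]
Path to 1: a·b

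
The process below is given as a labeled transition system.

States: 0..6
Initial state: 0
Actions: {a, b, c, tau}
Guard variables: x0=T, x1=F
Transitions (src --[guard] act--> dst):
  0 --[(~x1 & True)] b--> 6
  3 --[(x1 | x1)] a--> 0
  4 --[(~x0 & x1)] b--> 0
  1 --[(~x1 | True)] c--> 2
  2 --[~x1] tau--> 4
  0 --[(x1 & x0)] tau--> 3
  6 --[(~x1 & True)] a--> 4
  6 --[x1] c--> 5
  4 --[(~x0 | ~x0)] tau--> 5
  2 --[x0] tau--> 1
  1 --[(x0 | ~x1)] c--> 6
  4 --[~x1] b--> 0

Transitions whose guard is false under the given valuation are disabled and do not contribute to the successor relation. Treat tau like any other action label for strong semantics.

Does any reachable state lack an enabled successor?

Reachable = {0,4,6}
  0: b→6  [deg 1]
  4: b→0  [deg 1]
  6: a→4  [deg 1]

Answer: DEADLOCK-FREE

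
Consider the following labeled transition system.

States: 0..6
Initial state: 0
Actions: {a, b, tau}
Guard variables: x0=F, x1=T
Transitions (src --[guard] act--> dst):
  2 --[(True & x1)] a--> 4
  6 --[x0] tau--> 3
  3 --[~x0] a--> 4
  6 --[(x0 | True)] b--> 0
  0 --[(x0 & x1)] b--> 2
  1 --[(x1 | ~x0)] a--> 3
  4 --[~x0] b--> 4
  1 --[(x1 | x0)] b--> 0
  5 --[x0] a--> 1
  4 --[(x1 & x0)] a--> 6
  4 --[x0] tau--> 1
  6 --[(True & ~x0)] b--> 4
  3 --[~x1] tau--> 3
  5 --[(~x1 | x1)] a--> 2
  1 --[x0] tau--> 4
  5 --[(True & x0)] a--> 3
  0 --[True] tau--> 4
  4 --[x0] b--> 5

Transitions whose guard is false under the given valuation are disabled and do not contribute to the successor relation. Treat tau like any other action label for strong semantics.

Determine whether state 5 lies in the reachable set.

Answer: UNREACHABLE

Analysis:
After dropping false guards: 9 live edges.
depth 0: {0}
depth 1: {4}  cumulative {0,4}
Reach set: {0,4}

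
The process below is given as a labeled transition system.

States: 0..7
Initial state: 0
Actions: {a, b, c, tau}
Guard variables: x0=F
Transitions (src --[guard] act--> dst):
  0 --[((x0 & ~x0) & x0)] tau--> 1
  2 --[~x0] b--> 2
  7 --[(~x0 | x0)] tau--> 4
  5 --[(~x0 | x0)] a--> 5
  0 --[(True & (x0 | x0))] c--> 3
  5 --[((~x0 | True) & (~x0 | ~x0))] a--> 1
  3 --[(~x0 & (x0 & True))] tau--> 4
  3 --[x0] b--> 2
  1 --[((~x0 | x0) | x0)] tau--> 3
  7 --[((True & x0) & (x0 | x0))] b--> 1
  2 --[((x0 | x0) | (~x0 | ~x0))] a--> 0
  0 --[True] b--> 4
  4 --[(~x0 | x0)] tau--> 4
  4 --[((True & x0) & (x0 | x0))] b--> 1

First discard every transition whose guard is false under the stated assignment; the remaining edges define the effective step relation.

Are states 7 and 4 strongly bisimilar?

Answer: BISIMILAR

Trace:
Bisimulation quotient by refinement:
  π0 = {{0,1,2,3,4,5,6,7}}
  π1 = {{0},{1,4,7},{2},{3,6},{5}}
  π2 = {{0},{1},{2},{3,6},{4,7},{5}}
stable after 3 split(s): 6 block(s)
[7]={4,7}  [4]={4,7}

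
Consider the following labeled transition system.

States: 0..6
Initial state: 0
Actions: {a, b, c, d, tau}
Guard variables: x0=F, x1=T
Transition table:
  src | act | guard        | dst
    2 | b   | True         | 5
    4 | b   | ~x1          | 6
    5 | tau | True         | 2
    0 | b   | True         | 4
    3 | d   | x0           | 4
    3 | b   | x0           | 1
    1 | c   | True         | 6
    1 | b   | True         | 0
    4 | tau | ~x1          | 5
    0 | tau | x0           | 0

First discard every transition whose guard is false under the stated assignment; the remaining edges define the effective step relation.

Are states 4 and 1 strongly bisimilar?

Refine partition for ~:
  P[0] = {{0,1,2,3,4,5,6}}
  P[1] = {{0,2},{1},{3,4,6},{5}}
  P[2] = {{0},{1},{2},{3,4,6},{5}}
Fixed point at round 3; 5 class(es).
4∈{3,4,6}, 1∈{1}

Answer: NOT BISIMILAR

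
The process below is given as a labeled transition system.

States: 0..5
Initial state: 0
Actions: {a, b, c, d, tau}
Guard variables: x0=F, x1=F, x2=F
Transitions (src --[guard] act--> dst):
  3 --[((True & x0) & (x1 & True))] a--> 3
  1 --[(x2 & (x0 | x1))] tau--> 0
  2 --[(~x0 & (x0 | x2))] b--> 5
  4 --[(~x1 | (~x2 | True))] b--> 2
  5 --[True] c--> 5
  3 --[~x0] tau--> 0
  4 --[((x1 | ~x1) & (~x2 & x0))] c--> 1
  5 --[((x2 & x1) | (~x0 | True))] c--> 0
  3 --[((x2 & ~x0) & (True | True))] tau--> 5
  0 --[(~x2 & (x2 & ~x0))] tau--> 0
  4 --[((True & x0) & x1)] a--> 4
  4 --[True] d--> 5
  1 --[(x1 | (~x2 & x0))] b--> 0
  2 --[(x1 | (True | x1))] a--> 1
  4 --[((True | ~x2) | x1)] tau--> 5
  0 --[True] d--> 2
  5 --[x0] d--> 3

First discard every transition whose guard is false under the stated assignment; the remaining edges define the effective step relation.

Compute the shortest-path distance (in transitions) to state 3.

BFS to 3:
  depth 0: {0}
  depth 1: {2}
  depth 2: {1}
3 never appears.

Answer: UNREACHABLE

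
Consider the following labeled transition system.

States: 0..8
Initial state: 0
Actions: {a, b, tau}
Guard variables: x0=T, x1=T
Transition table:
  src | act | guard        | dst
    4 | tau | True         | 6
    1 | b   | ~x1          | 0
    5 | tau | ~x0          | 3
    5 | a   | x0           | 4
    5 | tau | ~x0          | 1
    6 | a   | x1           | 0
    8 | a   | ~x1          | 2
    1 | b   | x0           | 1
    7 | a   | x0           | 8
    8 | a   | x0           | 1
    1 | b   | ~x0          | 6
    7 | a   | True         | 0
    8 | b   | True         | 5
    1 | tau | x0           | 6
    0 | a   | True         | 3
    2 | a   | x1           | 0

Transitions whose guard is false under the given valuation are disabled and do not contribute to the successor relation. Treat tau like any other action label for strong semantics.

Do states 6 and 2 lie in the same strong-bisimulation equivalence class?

Answer: BISIMILAR

Trace:
Refine partition for ~:
  round 0: {{0,1,2,3,4,5,6,7,8}}
  round 1: {{0,2,5,6,7},{1},{3},{4},{8}}
  round 2: {{0},{1},{2,6},{3},{4},{5},{7},{8}}
stable after 3 split(s): 8 block(s)
6∈{2,6}, 2∈{2,6}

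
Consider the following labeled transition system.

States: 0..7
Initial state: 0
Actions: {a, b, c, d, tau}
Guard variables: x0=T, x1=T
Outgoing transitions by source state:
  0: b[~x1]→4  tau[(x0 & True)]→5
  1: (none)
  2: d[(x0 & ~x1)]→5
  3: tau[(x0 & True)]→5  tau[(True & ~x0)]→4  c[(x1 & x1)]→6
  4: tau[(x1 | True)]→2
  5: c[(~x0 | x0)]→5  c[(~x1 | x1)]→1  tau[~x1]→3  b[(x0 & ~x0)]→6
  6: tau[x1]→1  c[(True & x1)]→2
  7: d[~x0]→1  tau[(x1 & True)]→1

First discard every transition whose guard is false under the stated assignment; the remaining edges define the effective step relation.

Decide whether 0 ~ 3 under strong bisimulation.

Refine partition for ~:
  P[0] = {{0,1,2,3,4,5,6,7}}
  P[1] = {{0,4,7},{1,2},{3,6},{5}}
  P[2] = {{0},{1,2},{3},{4,7},{5},{6}}
Fixed point at round 3; 6 class(es).
[0]={0}  [3]={3}

Answer: NOT BISIMILAR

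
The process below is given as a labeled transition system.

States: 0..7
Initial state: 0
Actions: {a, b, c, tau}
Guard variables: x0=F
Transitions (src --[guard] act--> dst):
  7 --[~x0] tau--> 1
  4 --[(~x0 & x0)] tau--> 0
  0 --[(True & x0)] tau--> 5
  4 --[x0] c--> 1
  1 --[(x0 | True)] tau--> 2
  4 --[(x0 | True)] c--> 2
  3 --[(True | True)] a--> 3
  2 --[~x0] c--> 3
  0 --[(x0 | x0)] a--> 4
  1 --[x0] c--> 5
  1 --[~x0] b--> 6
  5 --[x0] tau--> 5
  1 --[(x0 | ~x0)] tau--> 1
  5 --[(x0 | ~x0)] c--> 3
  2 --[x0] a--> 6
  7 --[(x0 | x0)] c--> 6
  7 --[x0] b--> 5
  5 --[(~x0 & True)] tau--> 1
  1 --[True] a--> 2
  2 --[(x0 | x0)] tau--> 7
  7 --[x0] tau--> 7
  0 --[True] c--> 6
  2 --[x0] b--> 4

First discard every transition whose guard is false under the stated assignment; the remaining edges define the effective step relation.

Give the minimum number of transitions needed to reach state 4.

Answer: UNREACHABLE

Analysis:
BFS to 4:
  depth 0: {0}
  depth 1: {6}
4 never appears.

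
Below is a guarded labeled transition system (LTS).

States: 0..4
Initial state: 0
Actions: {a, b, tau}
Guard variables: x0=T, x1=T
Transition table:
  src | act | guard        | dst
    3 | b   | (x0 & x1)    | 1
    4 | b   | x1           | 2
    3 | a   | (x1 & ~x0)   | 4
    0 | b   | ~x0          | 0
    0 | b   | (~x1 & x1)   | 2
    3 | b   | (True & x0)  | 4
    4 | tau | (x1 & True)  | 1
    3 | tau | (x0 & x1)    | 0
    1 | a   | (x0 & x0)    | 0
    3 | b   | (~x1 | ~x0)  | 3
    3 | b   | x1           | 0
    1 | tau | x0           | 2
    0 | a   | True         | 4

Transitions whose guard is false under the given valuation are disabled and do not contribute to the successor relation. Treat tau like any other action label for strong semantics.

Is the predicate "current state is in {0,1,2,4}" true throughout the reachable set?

Answer: INVARIANT HOLDS

Trace:
Safe = {0,1,2,4}
Reach set: {0,1,2,4}
  0: ✓
  1: ✓
  2: ✓
  4: ✓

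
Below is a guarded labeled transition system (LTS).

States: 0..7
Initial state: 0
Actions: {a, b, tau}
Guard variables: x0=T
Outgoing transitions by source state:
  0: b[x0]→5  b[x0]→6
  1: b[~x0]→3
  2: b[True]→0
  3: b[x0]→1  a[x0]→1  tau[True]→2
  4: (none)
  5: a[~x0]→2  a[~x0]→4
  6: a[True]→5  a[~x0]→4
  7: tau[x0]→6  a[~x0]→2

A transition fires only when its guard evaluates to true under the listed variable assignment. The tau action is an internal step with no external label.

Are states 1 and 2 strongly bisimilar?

Refine partition for ~:
  P[0] = {{0,1,2,3,4,5,6,7}}
  P[1] = {{0,2},{1,4,5},{3},{6},{7}}
  P[2] = {{0},{1,4,5},{2},{3},{6},{7}}
Fixed point at round 3; 6 class(es).
[1]={1,4,5}  [2]={2}

Answer: NOT BISIMILAR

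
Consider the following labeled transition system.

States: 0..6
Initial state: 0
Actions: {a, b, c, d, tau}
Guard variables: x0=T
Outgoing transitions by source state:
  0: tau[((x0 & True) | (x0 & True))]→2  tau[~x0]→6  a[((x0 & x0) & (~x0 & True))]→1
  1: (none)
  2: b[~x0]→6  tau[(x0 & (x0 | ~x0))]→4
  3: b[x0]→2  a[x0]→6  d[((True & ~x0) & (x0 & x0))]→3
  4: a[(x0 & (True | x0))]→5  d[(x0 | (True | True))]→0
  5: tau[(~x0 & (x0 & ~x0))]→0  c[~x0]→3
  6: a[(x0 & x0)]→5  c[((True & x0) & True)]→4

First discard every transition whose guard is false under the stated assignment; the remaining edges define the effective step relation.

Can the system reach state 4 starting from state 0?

8 transition(s) survive guard evaluation.
L0 = {0}
L1 = {2}  cumulative {0,2}
L2 = {4}  cumulative {0,2,4}
L3 = {5}  cumulative {0,2,4,5}
R = {0,2,4,5}
Path to 4: tau·tau

Answer: REACHABLE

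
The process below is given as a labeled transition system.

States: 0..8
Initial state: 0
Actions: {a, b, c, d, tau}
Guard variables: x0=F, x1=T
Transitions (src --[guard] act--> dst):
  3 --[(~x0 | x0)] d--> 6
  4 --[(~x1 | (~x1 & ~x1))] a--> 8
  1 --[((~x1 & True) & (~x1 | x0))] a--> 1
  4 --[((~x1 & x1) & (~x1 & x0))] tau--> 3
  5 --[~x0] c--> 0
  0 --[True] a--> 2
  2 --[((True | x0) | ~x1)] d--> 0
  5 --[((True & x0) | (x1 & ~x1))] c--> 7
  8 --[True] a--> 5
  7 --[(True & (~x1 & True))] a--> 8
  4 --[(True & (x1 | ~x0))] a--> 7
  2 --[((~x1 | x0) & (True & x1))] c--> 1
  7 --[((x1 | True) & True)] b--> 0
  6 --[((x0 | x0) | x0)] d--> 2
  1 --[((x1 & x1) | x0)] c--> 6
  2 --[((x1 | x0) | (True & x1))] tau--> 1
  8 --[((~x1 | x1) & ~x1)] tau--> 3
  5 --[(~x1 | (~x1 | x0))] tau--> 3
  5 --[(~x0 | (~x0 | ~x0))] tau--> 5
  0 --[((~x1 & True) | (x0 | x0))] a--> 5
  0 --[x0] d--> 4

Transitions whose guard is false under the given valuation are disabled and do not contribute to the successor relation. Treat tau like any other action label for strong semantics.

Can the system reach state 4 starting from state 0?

Answer: UNREACHABLE

Analysis:
Guard filter leaves 10 enabled edge(s).
Layer 0: {0}
Layer 1: {2}  cumulative {0,2}
Layer 2: {1}  cumulative {0,1,2}
Layer 3: {6}  cumulative {0,1,2,6}
R = {0,1,2,6}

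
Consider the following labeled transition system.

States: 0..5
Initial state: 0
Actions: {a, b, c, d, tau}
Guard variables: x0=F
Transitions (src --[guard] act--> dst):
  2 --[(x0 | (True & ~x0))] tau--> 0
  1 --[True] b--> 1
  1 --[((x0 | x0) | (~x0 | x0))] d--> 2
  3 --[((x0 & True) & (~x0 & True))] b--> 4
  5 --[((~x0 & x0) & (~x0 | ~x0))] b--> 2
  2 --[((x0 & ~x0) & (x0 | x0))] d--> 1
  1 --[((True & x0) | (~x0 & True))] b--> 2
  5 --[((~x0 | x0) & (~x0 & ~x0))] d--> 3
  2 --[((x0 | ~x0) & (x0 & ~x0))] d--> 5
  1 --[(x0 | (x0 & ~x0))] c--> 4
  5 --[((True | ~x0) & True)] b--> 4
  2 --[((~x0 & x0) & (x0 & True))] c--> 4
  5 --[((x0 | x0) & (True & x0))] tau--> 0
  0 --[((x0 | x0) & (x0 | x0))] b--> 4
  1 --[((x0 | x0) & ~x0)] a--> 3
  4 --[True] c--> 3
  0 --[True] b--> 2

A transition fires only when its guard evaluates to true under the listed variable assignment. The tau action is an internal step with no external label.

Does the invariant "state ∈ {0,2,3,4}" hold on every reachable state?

Allowed set {0,2,3,4}
Reach set: {0,2}
  0: ✓
  2: ✓

Answer: INVARIANT HOLDS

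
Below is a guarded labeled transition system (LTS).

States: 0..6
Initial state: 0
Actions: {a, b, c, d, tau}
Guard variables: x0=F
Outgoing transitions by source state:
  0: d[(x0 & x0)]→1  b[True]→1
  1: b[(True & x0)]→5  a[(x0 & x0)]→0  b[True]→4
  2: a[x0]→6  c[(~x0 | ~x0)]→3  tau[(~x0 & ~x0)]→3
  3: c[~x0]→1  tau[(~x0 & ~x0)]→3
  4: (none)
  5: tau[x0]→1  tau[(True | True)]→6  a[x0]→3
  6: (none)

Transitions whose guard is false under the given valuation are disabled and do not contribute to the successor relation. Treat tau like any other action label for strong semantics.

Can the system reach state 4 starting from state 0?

After dropping false guards: 7 live edges.
Layer 0: {0}
Layer 1: {1}  cumulative {0,1}
Layer 2: {4}  cumulative {0,1,4}
Reachable = {0,1,4}
Path to 4: b·b

Answer: REACHABLE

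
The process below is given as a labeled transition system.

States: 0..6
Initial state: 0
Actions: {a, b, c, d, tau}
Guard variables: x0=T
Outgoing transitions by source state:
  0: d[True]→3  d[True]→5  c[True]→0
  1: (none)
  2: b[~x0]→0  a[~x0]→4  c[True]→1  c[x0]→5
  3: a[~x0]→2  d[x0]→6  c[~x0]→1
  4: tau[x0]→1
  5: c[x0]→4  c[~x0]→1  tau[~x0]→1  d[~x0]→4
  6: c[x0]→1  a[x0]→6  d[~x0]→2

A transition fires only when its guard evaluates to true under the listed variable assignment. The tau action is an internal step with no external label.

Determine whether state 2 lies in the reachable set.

Answer: UNREACHABLE

Working:
After dropping false guards: 10 live edges.
depth 0: {0}
depth 1: {3,5}  total {0,3,5}
depth 2: {4,6}  total {0,3,4,5,6}
depth 3: {1}  total {0,1,3,4,5,6}
Reach set: {0,1,3,4,5,6}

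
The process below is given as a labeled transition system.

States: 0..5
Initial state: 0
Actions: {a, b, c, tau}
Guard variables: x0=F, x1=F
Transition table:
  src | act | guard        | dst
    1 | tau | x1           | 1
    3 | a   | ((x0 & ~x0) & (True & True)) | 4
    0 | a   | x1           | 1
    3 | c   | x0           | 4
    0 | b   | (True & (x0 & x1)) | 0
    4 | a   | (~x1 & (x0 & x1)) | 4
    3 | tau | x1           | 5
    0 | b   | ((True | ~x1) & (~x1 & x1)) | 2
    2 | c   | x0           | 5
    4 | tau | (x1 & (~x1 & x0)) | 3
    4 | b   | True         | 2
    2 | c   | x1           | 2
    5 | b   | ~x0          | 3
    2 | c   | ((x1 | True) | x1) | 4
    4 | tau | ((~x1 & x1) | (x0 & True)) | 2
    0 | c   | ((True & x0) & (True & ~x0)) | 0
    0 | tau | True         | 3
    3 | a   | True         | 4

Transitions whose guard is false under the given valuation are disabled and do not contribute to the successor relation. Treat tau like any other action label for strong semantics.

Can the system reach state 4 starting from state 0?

5 transition(s) survive guard evaluation.
Layer 0: {0}
Layer 1: {3}  cumulative {0,3}
Layer 2: {4}  cumulative {0,3,4}
Layer 3: {2}  cumulative {0,2,3,4}
R = {0,2,3,4}
Path to 4: tau·a

Answer: REACHABLE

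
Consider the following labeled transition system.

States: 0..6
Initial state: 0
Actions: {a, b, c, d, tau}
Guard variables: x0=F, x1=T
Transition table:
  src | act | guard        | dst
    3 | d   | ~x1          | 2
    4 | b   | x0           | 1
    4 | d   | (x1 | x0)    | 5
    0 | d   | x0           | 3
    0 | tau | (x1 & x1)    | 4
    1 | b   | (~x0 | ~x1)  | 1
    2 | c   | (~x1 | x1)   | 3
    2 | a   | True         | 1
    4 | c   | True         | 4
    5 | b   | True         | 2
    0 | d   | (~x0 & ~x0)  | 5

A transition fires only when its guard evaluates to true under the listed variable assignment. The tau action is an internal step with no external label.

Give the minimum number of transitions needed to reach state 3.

BFS to 3:
  depth 0: {0}
  depth 1: {4,5}
  depth 2: {2}
  depth 3: {1,3}
depth(3)=3, e.g. d·b·c

Answer: 3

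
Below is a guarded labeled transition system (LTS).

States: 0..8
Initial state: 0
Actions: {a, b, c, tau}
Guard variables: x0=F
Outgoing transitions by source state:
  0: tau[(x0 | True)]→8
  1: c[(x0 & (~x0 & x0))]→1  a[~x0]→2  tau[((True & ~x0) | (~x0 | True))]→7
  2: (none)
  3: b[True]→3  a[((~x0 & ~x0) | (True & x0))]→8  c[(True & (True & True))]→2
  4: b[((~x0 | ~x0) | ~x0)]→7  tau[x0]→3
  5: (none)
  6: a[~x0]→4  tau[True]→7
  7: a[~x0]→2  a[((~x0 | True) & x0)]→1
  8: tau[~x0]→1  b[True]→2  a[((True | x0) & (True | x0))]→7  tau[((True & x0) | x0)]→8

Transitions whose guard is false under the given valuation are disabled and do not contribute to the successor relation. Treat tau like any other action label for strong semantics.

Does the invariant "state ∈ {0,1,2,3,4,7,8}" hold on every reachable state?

Safe = {0,1,2,3,4,7,8}
R = {0,1,2,7,8}
  0: safe
  1: safe
  2: safe
  7: safe
  8: safe

Answer: INVARIANT HOLDS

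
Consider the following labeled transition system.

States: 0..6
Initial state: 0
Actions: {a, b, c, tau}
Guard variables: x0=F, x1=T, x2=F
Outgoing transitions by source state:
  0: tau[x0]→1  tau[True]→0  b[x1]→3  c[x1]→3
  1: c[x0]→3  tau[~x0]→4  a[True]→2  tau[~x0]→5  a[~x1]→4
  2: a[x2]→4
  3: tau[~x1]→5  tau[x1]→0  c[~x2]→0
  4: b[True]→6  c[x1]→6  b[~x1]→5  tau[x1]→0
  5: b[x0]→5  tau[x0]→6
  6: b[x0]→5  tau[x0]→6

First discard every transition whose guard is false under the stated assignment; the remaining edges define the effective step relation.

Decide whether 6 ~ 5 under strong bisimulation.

Compute ~ classes (split until stable):
  P[0] = {{0,1,2,3,4,5,6}}
  P[1] = {{0,4},{1},{2,5,6},{3}}
  P[2] = {{0},{1},{2,5,6},{3},{4}}
Fixed point at round 3; 5 class(es).
class of 6: {2,5,6}; class of 5: {2,5,6}

Answer: BISIMILAR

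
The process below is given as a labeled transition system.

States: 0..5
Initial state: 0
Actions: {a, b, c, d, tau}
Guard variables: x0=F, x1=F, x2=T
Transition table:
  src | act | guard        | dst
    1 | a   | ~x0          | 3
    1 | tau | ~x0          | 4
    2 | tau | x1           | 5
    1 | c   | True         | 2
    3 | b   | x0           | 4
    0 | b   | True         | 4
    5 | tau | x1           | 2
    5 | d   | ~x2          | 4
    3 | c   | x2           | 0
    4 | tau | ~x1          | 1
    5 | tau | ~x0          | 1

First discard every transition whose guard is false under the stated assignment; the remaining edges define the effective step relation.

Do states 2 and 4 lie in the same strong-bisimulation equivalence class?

Bisimulation quotient by refinement:
  π0 = {{0,1,2,3,4,5}}
  π1 = {{0},{1},{2},{3},{4,5}}
5 equivalence class(es) (converged in 2)
[2]={2}  [4]={4,5}

Answer: NOT BISIMILAR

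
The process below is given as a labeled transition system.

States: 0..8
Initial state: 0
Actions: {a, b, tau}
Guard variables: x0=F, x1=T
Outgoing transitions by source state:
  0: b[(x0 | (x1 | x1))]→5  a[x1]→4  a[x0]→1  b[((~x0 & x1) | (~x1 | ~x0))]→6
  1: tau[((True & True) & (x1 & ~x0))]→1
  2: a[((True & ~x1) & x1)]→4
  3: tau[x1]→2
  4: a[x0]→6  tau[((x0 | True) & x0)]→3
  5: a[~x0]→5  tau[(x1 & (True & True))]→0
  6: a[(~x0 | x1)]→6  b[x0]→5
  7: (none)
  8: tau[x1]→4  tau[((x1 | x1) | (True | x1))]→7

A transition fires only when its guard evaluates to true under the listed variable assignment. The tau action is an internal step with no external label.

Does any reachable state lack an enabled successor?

Reach set: {0,4,5,6}
  0: a→4  b→5  b→6  [3 out]
  4: ∅  [STUCK]
  5: a→5  tau→0  [2 out]
  6: a→6  [1 out]
Path to 4: a

Answer: DEADLOCK at state 4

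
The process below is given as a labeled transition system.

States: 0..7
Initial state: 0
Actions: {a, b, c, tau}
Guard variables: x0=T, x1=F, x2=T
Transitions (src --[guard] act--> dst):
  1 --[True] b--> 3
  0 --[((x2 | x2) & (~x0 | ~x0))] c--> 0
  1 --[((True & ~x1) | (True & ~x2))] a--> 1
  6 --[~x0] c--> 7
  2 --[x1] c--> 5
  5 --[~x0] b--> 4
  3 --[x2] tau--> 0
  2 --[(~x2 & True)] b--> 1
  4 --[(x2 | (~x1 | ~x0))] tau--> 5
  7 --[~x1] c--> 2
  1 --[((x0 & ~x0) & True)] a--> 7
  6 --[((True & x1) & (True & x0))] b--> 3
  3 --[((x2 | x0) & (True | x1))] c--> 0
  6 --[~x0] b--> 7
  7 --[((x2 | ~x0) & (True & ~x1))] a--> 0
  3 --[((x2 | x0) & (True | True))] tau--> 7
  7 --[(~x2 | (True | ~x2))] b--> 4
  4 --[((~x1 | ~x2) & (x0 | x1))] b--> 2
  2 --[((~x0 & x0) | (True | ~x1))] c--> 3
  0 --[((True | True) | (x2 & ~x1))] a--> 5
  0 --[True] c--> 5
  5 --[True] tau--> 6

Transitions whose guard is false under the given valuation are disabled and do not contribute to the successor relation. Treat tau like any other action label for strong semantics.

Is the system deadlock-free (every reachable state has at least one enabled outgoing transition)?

Reachable = {0,5,6}
  0: a→5  c→5  [2 exit(s)]
  5: tau→6  [1 exit(s)]
  6: ∅  [deadlock]
witness 6: a·tau

Answer: DEADLOCK at state 6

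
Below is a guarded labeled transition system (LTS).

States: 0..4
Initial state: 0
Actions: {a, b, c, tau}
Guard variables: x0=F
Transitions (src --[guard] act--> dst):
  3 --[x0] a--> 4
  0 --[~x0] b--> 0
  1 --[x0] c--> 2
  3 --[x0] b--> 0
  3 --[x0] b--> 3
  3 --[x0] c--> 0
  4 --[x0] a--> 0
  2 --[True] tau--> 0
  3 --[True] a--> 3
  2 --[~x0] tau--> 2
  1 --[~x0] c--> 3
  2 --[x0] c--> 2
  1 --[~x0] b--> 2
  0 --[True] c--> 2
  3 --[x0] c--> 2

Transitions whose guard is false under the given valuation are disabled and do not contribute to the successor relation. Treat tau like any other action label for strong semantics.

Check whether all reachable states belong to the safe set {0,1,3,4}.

Allowed set {0,1,3,4}
Reachable = {0,2}
  0: ✓
  2: ✗ unsafe
counterexample path to 2: c

Answer: INVARIANT VIOLATED at state 2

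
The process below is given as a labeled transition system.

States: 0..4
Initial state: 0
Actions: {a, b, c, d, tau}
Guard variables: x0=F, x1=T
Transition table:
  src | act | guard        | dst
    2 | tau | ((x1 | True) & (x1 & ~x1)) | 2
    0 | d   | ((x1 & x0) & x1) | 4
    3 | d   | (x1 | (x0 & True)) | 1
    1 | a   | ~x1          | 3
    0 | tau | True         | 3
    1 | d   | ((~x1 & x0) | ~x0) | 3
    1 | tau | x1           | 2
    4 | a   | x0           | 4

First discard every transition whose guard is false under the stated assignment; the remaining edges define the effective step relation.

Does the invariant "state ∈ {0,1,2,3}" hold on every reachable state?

Answer: INVARIANT HOLDS

Working:
Inv-set: {0,1,2,3}
Reachable = {0,1,2,3}
  0: ✓
  1: ✓
  2: ✓
  3: ✓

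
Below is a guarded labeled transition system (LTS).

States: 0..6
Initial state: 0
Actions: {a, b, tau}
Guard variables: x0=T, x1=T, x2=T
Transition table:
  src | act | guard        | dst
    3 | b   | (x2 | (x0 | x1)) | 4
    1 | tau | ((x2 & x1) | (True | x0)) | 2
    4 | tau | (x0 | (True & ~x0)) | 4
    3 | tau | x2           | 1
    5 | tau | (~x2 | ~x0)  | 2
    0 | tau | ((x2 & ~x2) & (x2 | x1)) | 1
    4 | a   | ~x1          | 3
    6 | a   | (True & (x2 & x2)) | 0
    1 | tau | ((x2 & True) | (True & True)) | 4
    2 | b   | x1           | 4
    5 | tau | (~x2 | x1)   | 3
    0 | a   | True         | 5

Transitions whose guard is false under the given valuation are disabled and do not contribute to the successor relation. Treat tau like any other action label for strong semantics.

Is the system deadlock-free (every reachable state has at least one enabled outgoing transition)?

Answer: DEADLOCK-FREE

Analysis:
Reach set: {0,1,2,3,4,5}
  0: a→5  [1 exit(s)]
  1: tau→2  tau→4  [2 exit(s)]
  2: b→4  [1 exit(s)]
  3: b→4  tau→1  [2 exit(s)]
  4: tau→4  [1 exit(s)]
  5: tau→3  [1 exit(s)]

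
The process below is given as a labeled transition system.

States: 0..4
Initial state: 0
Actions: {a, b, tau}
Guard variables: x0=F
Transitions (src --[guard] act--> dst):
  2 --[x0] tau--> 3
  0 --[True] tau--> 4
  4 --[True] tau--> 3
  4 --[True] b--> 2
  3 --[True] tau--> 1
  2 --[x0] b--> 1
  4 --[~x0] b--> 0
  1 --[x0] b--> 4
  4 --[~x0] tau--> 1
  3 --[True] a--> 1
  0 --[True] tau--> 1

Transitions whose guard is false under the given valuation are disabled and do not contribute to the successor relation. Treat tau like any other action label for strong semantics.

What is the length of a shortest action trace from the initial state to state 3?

Layered search for 3:
  depth 0: {0}
  depth 1: {1,4}
  depth 2: {2,3}
3 enters at depth 2; path tau·tau

Answer: 2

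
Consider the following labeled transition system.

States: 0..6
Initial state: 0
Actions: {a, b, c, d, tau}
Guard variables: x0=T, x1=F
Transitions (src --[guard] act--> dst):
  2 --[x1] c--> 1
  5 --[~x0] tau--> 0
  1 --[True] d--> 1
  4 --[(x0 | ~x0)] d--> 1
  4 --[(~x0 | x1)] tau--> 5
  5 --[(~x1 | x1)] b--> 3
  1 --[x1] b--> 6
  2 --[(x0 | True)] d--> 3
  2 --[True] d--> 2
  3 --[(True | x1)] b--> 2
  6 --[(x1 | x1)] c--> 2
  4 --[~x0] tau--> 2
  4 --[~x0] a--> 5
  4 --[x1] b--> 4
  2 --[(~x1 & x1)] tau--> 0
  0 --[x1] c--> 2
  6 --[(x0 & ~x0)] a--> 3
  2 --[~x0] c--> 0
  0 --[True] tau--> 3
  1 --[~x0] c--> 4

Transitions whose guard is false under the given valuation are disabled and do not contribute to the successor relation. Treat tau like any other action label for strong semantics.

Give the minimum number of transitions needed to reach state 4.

Answer: UNREACHABLE

Working:
Breadth-first toward 4:
  L0 = {0}
  L1 = {3}
  L2 = {2}
4 never appears.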